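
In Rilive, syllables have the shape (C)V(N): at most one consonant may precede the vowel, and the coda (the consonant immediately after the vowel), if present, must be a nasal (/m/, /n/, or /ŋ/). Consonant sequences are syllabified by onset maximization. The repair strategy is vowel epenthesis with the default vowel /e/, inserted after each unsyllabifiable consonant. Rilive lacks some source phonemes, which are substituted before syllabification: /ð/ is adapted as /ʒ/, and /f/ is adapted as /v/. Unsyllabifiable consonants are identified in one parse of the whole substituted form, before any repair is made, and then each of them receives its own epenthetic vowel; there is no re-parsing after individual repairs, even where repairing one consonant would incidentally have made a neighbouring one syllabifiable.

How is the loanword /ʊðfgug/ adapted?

Substitution: /ð/ → /ʒ/, /f/ → /v/, giving /ʊʒvgug/.
Under (C)V(N), the unsyllabifiable consonants are /ʒ/, /v/, /g/ (only a nasal (/m/, /n/, or /ŋ/) is licensed in coda position; onsets are limited to one consonant).
Epenthesis after each stranded consonant: /ʒ/ → /ʒe/, /v/ → /ve/, /g/ → /ge/.

ʊʒeveguge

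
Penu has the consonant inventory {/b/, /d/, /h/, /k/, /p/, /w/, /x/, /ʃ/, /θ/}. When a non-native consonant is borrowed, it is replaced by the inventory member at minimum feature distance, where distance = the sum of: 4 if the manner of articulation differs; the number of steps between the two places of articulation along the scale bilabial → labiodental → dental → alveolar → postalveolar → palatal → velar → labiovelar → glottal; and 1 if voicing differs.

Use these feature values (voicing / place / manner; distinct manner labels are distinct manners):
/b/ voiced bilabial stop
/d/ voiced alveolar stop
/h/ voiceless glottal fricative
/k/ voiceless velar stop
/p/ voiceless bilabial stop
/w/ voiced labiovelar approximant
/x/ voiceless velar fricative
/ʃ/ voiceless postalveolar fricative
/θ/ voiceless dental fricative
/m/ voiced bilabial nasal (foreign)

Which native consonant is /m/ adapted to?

/b/ is closest: manner differs (nasal→stop, +4), place distance 0 (bilabial→bilabial), same voicing; total 4. Next closest is /p/ at distance 5.

b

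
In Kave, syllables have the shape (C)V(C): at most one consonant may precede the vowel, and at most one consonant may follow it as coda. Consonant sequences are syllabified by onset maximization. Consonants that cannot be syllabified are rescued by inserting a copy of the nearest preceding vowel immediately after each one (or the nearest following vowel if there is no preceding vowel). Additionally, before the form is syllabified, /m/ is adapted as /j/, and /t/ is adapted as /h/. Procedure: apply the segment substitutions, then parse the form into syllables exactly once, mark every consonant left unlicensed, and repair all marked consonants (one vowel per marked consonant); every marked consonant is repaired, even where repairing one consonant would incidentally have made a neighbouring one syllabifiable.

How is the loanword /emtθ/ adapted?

Substitution: /m/ → /j/, /t/ → /h/, giving /ejhθ/.
Syllabifying with onset maximization leaves /h/, /θ/ stranded (at most one coda consonant is licensed; onsets are limited to one consonant).
Inserting the epenthetic vowel yields /h/ → /he/, /θ/ → /θe/.

ejheθe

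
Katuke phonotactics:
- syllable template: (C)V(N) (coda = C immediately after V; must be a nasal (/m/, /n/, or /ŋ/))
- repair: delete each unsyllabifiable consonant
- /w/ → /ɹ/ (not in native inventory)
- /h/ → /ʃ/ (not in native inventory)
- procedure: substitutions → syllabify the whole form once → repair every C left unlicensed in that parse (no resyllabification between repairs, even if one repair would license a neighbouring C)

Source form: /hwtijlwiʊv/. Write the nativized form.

tiɹiʊ

Substitution: /h/ → /ʃ/, /w/ → /ɹ/, giving /ʃɹtijlɹiʊv/.
Syllabifying with onset maximization leaves /ʃ/, /ɹ/, /j/, /l/, /v/ stranded (only a nasal (/m/, /n/, or /ŋ/) is licensed in coda position; onsets are limited to one consonant).
Each unlicensed consonant is deleted: /ʃ/, /ɹ/, /j/, /l/, /v/.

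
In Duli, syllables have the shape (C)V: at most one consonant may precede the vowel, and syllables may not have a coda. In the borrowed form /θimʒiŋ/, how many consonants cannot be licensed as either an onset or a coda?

2

Syllabifying with onset maximization leaves /m/, /ŋ/ stranded (no codas are permitted; onsets are limited to one consonant).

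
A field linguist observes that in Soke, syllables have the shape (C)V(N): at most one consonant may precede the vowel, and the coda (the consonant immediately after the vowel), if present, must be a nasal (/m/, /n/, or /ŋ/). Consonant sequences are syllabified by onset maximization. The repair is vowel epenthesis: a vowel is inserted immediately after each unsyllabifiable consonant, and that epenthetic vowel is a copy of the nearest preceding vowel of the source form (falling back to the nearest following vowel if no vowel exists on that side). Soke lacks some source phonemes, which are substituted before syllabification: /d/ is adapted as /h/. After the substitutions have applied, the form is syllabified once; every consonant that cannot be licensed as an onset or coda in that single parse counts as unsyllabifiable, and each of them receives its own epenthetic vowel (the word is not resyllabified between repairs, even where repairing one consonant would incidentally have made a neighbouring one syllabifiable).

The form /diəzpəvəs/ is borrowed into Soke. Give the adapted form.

hiəzəpəvəsə

Substitution: /d/ → /h/, giving /hiəzpəvəs/.
Syllabifying with onset maximization leaves /z/, /s/ stranded (only a nasal (/m/, /n/, or /ŋ/) is licensed in coda position; onsets are limited to one consonant).
Inserting the epenthetic vowel yields /z/ → /zə/, /s/ → /sə/.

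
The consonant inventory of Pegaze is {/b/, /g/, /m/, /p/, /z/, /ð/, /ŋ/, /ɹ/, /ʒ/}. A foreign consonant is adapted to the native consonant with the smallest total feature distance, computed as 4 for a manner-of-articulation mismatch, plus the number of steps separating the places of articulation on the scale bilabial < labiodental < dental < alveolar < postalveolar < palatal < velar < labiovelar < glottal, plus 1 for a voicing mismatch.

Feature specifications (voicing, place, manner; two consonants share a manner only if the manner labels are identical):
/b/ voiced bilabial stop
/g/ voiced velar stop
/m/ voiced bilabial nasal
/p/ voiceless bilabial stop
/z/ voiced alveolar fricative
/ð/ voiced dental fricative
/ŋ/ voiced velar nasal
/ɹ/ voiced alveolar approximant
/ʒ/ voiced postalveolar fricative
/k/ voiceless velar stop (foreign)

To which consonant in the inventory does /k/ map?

g

/g/ is closest: same manner (stop), place distance 0 (velar→velar), voicing differs (+1); total 1. Next closest is /ŋ/ at distance 5.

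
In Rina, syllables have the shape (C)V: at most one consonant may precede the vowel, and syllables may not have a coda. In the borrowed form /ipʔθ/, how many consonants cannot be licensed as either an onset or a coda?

Under (C)V, the unsyllabifiable consonants are /p/, /ʔ/, /θ/ (no codas are permitted; onsets are limited to one consonant).

3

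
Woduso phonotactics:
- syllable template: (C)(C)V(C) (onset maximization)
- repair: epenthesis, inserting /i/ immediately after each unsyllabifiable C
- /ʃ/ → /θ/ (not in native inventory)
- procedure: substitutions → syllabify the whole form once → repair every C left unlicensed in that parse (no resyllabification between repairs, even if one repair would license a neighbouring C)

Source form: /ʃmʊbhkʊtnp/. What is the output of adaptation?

θmʊbhkʊtnipi

Substitution: /ʃ/ → /θ/, giving /θmʊbhkʊtnp/.
Under (C)(C)V(C), the unsyllabifiable consonants are /n/, /p/ (at most one coda consonant is licensed; onsets may contain at most 2 consonants).
Each unlicensed consonant becomes the onset of a new syllable: /n/ → /ni/, /p/ → /pi/.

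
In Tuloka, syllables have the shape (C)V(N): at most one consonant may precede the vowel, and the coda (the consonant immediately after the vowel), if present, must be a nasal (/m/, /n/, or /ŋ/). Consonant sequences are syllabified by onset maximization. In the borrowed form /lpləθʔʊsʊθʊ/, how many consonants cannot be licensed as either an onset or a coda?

3

Syllabifying with onset maximization leaves /l/, /p/, /θ/ stranded (only a nasal (/m/, /n/, or /ŋ/) is licensed in coda position; onsets are limited to one consonant).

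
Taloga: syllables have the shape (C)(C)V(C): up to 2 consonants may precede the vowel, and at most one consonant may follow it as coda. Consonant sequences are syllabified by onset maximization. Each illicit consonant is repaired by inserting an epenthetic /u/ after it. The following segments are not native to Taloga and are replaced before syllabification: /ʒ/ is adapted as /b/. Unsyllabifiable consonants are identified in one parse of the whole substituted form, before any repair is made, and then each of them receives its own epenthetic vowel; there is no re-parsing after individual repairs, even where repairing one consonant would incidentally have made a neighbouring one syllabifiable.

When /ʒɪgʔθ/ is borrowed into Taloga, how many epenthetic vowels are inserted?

2

After substitution the input is /bɪgʔθ/.
The unsyllabifiable consonants are /ʔ/, /θ/; each receives one epenthetic vowel.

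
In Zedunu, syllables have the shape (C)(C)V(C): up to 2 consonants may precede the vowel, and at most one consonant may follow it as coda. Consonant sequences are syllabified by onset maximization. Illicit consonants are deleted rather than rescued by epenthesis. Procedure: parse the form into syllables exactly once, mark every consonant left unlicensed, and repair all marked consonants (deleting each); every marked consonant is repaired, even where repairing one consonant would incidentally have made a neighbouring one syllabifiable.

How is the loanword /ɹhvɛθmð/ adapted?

Under (C)(C)V(C), the unsyllabifiable consonants are /ɹ/, /m/, /ð/ (at most one coda consonant is licensed; onsets may contain at most 2 consonants).
Deletion applies to /ɹ/, /m/, /ð/.

hvɛθ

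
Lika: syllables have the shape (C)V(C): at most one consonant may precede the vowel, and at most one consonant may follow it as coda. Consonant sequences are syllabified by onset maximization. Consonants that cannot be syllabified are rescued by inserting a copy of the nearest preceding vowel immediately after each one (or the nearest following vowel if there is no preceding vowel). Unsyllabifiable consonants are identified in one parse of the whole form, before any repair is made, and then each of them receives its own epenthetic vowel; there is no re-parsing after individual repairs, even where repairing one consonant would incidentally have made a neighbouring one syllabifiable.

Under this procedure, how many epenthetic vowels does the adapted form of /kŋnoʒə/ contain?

The unsyllabifiable consonants are /k/, /ŋ/; each receives one epenthetic vowel.

2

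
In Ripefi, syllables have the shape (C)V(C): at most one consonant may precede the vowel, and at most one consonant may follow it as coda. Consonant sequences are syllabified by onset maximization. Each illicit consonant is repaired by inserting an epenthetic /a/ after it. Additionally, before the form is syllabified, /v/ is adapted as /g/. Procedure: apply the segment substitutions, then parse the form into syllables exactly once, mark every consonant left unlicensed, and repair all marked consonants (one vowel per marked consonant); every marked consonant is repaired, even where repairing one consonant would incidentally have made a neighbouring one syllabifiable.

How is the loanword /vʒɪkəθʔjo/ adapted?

gaʒɪkəθʔajo

Substitution: /v/ → /g/, giving /gʒɪkəθʔjo/.
The consonants /g/, /ʔ/ cannot be parsed into a legal (C)V(C) syllable (at most one coda consonant is licensed; onsets are limited to one consonant).
Inserting the epenthetic vowel yields /g/ → /ga/, /ʔ/ → /ʔa/.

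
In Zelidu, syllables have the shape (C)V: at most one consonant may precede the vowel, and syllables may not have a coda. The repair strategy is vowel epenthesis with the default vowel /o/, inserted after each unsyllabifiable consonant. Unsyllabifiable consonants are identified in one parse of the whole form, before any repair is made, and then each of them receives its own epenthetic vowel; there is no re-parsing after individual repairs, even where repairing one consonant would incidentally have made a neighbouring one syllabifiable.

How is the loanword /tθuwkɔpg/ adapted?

toθuwokɔpogo

The consonants /t/, /w/, /p/, /g/ cannot be parsed into a legal (C)V syllable (no codas are permitted; onsets are limited to one consonant).
Each unlicensed consonant becomes the onset of a new syllable: /t/ → /to/, /w/ → /wo/, /p/ → /po/, /g/ → /go/.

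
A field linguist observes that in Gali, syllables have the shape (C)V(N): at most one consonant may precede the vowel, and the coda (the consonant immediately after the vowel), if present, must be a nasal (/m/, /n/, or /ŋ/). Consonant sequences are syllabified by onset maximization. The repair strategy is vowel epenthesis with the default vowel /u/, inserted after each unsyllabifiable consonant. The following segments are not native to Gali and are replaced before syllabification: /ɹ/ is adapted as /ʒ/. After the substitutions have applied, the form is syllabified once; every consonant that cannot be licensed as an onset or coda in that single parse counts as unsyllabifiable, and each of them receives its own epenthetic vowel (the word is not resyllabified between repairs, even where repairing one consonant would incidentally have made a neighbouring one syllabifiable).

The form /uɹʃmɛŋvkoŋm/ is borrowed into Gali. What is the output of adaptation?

uʒuʃumɛŋvukoŋmu

Substitution: /ɹ/ → /ʒ/, giving /uʒʃmɛŋvkoŋm/.
Under (C)V(N), the unsyllabifiable consonants are /ʒ/, /ʃ/, /v/, /m/ (only a nasal (/m/, /n/, or /ŋ/) is licensed in coda position; onsets are limited to one consonant).
Each unlicensed consonant becomes the onset of a new syllable: /ʒ/ → /ʒu/, /ʃ/ → /ʃu/, /v/ → /vu/, /m/ → /mu/.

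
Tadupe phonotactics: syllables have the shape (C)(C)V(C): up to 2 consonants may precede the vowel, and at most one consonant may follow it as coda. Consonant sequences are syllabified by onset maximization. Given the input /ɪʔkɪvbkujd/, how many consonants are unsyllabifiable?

Under (C)(C)V(C), the unsyllabifiable consonants are /d/ (at most one coda consonant is licensed; onsets may contain at most 2 consonants).

1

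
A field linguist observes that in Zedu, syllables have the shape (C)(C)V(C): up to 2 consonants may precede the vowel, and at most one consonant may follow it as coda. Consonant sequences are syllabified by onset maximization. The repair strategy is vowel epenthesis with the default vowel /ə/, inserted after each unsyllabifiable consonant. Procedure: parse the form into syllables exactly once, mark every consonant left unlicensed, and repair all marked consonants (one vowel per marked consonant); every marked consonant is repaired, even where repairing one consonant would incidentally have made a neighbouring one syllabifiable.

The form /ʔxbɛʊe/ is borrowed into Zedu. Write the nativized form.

ʔəxbɛʊe

Syllabifying with onset maximization leaves /ʔ/ stranded (at most one coda consonant is licensed; onsets may contain at most 2 consonants).
Each unlicensed consonant becomes the onset of a new syllable: /ʔ/ → /ʔə/.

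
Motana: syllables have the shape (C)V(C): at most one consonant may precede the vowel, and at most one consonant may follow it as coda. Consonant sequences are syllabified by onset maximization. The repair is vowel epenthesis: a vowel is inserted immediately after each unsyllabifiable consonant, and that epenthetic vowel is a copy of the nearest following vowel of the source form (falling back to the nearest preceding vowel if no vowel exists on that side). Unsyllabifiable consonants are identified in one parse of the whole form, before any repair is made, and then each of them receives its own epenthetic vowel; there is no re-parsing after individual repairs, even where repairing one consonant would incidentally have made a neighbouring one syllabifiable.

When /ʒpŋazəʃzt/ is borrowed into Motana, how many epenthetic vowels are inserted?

The unsyllabifiable consonants are /ʒ/, /p/, /z/, /t/; each receives one epenthetic vowel.

4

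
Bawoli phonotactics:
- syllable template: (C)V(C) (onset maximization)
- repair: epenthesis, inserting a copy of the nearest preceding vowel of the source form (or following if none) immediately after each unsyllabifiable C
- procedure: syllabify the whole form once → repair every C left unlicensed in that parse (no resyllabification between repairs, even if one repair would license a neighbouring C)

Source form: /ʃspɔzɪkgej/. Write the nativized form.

The consonants /ʃ/, /s/ cannot be parsed into a legal (C)V(C) syllable (at most one coda consonant is licensed; onsets are limited to one consonant).
Inserting the epenthetic vowel yields /ʃ/ → /ʃɔ/, /s/ → /sɔ/.

ʃɔsɔpɔzɪkgej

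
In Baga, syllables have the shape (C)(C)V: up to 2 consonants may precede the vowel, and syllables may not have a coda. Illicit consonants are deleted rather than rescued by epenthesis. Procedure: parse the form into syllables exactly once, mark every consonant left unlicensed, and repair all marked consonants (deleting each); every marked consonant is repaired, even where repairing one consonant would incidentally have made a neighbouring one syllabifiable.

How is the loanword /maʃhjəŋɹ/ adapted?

Under (C)(C)V, the unsyllabifiable consonants are /ʃ/, /ŋ/, /ɹ/ (no codas are permitted; onsets may contain at most 2 consonants).
Each unlicensed consonant is deleted: /ʃ/, /ŋ/, /ɹ/.

mahjə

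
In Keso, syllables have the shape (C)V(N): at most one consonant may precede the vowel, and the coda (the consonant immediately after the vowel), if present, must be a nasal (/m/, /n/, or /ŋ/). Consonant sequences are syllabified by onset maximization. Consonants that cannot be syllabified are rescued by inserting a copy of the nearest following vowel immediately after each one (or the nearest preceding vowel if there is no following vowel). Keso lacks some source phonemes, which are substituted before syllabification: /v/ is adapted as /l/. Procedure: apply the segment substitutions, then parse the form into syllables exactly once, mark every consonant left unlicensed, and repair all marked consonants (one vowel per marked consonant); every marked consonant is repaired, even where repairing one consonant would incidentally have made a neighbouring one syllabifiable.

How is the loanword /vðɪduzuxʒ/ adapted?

Substitution: /v/ → /l/, giving /lðɪduzuxʒ/.
Syllabifying with onset maximization leaves /l/, /x/, /ʒ/ stranded (only a nasal (/m/, /n/, or /ŋ/) is licensed in coda position; onsets are limited to one consonant).
Each unlicensed consonant becomes the onset of a new syllable: /l/ → /lɪ/, /x/ → /xu/, /ʒ/ → /ʒu/.

lɪðɪduzuxuʒu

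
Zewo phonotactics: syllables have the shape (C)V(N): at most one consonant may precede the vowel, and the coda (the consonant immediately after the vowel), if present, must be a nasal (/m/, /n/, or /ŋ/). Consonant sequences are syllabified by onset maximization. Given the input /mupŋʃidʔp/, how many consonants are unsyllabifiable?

Under (C)V(N), the unsyllabifiable consonants are /p/, /ŋ/, /d/, /ʔ/, /p/ (only a nasal (/m/, /n/, or /ŋ/) is licensed in coda position; onsets are limited to one consonant).

5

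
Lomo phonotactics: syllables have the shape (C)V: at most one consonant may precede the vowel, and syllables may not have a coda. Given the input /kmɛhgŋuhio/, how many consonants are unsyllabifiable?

The consonants /k/, /h/, /g/ cannot be parsed into a legal (C)V syllable (no codas are permitted; onsets are limited to one consonant).

3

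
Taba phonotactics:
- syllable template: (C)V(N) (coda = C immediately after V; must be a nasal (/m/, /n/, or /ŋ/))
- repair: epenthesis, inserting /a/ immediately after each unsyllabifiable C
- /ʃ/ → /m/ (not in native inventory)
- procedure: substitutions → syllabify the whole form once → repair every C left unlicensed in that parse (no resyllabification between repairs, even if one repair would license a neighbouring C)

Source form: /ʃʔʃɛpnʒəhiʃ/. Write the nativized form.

Substitution: /ʃ/ → /m/, giving /mʔmɛpnʒəhim/.
The consonants /m/, /ʔ/, /p/, /n/ cannot be parsed into a legal (C)V(N) syllable (only a nasal (/m/, /n/, or /ŋ/) is licensed in coda position; onsets are limited to one consonant).
Each unlicensed consonant becomes the onset of a new syllable: /m/ → /ma/, /ʔ/ → /ʔa/, /p/ → /pa/, /n/ → /na/.

maʔamɛpanaʒəhim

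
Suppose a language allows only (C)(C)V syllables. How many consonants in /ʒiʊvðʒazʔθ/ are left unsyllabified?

4

Syllabifying with onset maximization leaves /v/, /z/, /ʔ/, /θ/ stranded (no codas are permitted; onsets may contain at most 2 consonants).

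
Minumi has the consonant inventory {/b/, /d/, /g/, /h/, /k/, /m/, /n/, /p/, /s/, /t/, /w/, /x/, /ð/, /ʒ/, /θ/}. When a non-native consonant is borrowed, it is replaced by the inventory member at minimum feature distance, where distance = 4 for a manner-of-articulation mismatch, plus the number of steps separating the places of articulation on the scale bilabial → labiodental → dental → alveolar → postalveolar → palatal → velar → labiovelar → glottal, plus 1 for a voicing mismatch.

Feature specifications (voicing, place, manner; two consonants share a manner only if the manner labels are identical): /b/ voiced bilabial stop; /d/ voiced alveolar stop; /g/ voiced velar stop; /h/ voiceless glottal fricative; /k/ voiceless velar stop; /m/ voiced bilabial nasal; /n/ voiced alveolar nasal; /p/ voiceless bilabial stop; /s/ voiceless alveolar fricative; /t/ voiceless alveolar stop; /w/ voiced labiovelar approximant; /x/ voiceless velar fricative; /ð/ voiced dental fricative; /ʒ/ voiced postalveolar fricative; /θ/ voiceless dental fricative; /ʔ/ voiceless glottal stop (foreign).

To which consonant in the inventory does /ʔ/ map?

/k/ is closest: same manner (stop), place distance 2 (glottal→velar), same voicing; total 2. Next closest is /g/ at distance 3.

k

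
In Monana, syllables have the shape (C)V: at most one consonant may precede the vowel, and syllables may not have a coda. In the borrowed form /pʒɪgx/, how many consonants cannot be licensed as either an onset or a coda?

3

The consonants /p/, /g/, /x/ cannot be parsed into a legal (C)V syllable (no codas are permitted; onsets are limited to one consonant).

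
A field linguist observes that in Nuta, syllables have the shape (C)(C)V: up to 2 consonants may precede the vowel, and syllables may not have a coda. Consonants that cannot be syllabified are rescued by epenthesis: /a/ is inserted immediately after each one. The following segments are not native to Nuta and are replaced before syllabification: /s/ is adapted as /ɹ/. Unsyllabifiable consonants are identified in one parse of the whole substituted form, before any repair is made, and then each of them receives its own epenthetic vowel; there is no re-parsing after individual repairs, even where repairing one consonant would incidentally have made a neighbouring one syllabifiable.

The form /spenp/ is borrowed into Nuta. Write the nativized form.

ɹpenapa

Substitution: /s/ → /ɹ/, giving /ɹpenp/.
Syllabifying with onset maximization leaves /n/, /p/ stranded (no codas are permitted; onsets may contain at most 2 consonants).
Epenthesis after each stranded consonant: /n/ → /na/, /p/ → /pa/.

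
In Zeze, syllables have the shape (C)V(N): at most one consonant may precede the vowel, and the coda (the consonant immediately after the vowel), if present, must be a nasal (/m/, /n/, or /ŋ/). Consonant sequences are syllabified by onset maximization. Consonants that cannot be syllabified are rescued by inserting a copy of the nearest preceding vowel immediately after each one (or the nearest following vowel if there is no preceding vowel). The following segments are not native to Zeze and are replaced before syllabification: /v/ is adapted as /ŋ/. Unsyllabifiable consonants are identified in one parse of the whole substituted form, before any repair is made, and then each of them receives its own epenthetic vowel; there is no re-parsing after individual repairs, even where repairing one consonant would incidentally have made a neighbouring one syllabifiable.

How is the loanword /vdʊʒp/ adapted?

Substitution: /v/ → /ŋ/, giving /ŋdʊʒp/.
Under (C)V(N), the unsyllabifiable consonants are /ŋ/, /ʒ/, /p/ (only a nasal (/m/, /n/, or /ŋ/) is licensed in coda position; onsets are limited to one consonant).
Epenthesis after each stranded consonant: /ŋ/ → /ŋʊ/, /ʒ/ → /ʒʊ/, /p/ → /pʊ/.

ŋʊdʊʒʊpʊ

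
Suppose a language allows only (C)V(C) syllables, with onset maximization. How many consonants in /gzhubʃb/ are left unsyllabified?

4

The consonants /g/, /z/, /ʃ/, /b/ cannot be parsed into a legal (C)V(C) syllable (at most one coda consonant is licensed; onsets are limited to one consonant).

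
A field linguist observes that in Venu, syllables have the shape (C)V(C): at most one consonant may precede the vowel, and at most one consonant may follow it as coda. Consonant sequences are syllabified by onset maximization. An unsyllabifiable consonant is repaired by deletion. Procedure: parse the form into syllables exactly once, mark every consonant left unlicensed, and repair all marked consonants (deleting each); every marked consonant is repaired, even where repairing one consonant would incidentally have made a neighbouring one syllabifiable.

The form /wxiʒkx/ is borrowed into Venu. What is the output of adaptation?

xiʒ

Under (C)V(C), the unsyllabifiable consonants are /w/, /k/, /x/ (at most one coda consonant is licensed; onsets are limited to one consonant).
Deleting the stranded consonants removes /w/, /k/, /x/.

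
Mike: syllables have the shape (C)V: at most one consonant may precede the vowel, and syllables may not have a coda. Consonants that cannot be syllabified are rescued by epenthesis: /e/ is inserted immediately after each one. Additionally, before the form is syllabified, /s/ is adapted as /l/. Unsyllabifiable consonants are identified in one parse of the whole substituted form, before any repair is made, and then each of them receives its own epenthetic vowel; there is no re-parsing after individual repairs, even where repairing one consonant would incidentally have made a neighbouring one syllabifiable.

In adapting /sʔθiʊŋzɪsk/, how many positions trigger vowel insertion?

5

After substitution the input is /lʔθiʊŋzɪlk/.
The unsyllabifiable consonants are /l/, /ʔ/, /ŋ/, /l/, /k/; each receives one epenthetic vowel.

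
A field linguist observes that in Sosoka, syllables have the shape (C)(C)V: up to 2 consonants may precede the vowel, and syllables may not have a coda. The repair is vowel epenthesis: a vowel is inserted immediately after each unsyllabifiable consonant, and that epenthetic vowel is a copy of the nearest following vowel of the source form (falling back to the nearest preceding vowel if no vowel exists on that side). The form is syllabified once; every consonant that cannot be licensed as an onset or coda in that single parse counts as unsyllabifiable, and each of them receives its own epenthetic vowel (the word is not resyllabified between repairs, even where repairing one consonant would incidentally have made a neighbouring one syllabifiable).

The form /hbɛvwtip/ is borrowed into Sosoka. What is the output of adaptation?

Under (C)(C)V, the unsyllabifiable consonants are /v/, /p/ (no codas are permitted; onsets may contain at most 2 consonants).
Inserting the epenthetic vowel yields /v/ → /vi/, /p/ → /pi/.

hbɛviwtipi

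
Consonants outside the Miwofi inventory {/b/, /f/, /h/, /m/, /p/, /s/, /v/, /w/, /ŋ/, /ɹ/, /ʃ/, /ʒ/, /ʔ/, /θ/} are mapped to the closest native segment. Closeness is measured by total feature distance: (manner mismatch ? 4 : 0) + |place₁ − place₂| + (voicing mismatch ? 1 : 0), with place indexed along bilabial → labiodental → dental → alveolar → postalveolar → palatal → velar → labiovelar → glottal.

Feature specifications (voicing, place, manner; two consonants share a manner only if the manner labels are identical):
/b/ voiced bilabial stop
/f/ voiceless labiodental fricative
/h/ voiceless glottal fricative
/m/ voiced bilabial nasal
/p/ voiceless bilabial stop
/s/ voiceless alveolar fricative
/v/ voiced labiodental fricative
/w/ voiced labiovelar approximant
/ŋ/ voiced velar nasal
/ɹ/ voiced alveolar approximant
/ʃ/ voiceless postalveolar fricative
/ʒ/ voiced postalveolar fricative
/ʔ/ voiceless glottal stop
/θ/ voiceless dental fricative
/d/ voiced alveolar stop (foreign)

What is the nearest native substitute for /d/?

b

/b/ is closest: same manner (stop), place distance 3 (alveolar→bilabial), same voicing; total 3. Next closest is /p/ at distance 4.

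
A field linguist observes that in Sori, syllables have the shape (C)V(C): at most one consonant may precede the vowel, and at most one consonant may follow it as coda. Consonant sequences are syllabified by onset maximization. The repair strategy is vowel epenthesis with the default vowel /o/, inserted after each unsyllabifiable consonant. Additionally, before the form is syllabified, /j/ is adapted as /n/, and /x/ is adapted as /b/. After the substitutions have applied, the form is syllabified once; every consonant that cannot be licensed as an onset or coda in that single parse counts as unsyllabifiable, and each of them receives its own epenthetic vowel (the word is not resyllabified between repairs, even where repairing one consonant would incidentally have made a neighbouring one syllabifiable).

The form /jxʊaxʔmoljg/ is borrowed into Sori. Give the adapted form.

Substitution: /j/ → /n/, /x/ → /b/, giving /nbʊabʔmolng/.
Syllabifying with onset maximization leaves /n/, /ʔ/, /n/, /g/ stranded (at most one coda consonant is licensed; onsets are limited to one consonant).
Each unlicensed consonant becomes the onset of a new syllable: /n/ → /no/, /ʔ/ → /ʔo/, /n/ → /no/, /g/ → /go/.

nobʊabʔomolnogo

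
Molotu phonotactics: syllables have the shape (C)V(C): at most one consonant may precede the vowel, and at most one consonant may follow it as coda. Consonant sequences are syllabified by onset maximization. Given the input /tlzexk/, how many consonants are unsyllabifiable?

Syllabifying with onset maximization leaves /t/, /l/, /k/ stranded (at most one coda consonant is licensed; onsets are limited to one consonant).

3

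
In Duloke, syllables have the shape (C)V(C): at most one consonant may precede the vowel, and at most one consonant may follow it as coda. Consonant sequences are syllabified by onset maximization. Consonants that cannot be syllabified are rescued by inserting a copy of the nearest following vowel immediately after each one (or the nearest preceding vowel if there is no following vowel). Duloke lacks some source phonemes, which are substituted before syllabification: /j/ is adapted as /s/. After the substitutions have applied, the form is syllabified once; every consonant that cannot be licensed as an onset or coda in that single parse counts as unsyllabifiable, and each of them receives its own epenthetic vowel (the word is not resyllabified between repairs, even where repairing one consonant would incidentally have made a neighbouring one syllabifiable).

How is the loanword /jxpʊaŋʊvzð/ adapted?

Substitution: /j/ → /s/, giving /sxpʊaŋʊvzð/.
Syllabifying with onset maximization leaves /s/, /x/, /z/, /ð/ stranded (at most one coda consonant is licensed; onsets are limited to one consonant).
Inserting the epenthetic vowel yields /s/ → /sʊ/, /x/ → /xʊ/, /z/ → /zʊ/, /ð/ → /ðʊ/.

sʊxʊpʊaŋʊvzʊðʊ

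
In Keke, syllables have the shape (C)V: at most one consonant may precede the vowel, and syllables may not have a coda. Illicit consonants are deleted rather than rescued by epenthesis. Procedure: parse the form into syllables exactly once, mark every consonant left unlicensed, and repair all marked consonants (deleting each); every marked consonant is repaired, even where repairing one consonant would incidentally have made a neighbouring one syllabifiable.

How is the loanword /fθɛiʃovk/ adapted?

θɛiʃo

Under (C)V, the unsyllabifiable consonants are /f/, /v/, /k/ (no codas are permitted; onsets are limited to one consonant).
Deleting the stranded consonants removes /f/, /v/, /k/.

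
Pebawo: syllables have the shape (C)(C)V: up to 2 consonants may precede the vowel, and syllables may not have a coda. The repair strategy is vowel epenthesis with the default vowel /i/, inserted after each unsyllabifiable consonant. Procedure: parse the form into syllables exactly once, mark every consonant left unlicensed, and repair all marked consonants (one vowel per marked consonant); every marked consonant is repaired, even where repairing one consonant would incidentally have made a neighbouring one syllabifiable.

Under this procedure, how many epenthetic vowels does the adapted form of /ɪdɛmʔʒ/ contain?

The unsyllabifiable consonants are /m/, /ʔ/, /ʒ/; each receives one epenthetic vowel.

3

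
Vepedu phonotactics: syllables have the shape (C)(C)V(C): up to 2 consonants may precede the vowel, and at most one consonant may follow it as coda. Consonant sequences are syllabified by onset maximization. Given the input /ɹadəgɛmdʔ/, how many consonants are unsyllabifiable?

2

The consonants /d/, /ʔ/ cannot be parsed into a legal (C)(C)V(C) syllable (at most one coda consonant is licensed; onsets may contain at most 2 consonants).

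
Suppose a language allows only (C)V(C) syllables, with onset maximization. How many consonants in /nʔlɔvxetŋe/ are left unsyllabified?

2

Syllabifying with onset maximization leaves /n/, /ʔ/ stranded (at most one coda consonant is licensed; onsets are limited to one consonant).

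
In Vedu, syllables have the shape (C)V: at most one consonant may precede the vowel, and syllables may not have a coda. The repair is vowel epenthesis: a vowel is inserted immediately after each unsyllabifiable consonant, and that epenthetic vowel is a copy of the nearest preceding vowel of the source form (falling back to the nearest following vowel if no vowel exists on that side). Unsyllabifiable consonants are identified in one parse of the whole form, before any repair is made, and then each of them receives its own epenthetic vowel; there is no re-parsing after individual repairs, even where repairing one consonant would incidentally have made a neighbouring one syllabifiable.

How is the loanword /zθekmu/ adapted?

zeθekemu

Under (C)V, the unsyllabifiable consonants are /z/, /k/ (no codas are permitted; onsets are limited to one consonant).
Each unlicensed consonant becomes the onset of a new syllable: /z/ → /ze/, /k/ → /ke/.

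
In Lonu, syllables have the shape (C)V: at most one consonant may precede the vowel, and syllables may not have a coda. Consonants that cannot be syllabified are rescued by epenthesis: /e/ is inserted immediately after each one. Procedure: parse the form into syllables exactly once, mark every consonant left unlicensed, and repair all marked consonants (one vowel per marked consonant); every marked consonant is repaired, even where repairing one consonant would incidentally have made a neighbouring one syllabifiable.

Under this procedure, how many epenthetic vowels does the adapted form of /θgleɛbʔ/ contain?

4

The unsyllabifiable consonants are /θ/, /g/, /b/, /ʔ/; each receives one epenthetic vowel.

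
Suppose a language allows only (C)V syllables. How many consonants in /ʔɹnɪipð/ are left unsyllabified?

The consonants /ʔ/, /ɹ/, /p/, /ð/ cannot be parsed into a legal (C)V syllable (no codas are permitted; onsets are limited to one consonant).

4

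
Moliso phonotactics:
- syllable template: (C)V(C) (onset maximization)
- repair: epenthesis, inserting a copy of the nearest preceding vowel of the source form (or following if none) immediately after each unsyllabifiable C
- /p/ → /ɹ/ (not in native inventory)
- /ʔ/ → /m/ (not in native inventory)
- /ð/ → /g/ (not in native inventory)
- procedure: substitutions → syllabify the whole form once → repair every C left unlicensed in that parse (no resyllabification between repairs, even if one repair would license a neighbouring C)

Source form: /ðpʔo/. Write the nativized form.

Substitution: /ð/ → /g/, /p/ → /ɹ/, /ʔ/ → /m/, giving /gɹmo/.
The consonants /g/, /ɹ/ cannot be parsed into a legal (C)V(C) syllable (at most one coda consonant is licensed; onsets are limited to one consonant).
Each unlicensed consonant becomes the onset of a new syllable: /g/ → /go/, /ɹ/ → /ɹo/.

goɹomo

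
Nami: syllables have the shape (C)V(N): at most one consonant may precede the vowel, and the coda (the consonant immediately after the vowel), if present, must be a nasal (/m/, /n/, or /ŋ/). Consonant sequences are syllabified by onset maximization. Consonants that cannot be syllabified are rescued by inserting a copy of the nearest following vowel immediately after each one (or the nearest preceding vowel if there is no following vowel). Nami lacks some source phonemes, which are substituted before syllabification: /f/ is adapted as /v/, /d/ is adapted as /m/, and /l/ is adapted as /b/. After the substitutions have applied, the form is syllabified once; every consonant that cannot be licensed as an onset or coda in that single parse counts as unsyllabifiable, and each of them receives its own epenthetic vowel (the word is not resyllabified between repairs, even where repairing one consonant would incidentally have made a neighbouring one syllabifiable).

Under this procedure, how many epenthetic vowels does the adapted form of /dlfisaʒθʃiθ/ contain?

5

After substitution the input is /mbvisaʒθʃiθ/.
The unsyllabifiable consonants are /m/, /b/, /ʒ/, /θ/, /θ/; each receives one epenthetic vowel.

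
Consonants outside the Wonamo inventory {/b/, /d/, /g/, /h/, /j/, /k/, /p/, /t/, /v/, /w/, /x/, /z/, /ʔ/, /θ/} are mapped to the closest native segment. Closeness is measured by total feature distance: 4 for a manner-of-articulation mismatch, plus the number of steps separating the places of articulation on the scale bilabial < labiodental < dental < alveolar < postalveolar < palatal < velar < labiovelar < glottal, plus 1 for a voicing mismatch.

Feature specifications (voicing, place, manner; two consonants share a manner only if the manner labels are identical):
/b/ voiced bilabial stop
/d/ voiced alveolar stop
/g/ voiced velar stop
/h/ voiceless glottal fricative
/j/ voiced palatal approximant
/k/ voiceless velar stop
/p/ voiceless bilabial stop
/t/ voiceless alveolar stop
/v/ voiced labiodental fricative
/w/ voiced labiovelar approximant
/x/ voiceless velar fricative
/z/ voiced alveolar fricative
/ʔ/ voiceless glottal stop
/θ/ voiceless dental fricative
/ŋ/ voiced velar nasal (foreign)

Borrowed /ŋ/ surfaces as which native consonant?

g

/g/ is closest: manner differs (nasal→stop, +4), place distance 0 (velar→velar), same voicing; total 4. Next closest is /j/ at distance 5.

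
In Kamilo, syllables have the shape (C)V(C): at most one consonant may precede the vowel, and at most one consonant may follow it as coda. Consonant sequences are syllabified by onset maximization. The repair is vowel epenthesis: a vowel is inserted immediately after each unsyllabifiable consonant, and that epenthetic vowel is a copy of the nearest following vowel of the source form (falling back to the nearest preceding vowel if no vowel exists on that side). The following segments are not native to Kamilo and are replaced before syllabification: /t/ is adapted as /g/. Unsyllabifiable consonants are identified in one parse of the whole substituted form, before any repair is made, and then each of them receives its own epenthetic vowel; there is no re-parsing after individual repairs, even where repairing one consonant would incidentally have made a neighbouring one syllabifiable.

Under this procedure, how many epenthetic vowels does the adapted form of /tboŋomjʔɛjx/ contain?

After substitution the input is /gboŋomjʔɛjx/.
The unsyllabifiable consonants are /g/, /j/, /x/; each receives one epenthetic vowel.

3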